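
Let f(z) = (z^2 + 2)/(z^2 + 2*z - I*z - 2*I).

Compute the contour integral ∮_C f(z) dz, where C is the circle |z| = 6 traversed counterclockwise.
By the residue theorem, ∮_C f(z) dz = 2πi · (sum of the residues of f at the poles inside |z| = 6).

The denominator factors as (z - I)*(z + 2), so the singularities of f are simple poles at z = I, z = -2.
  |I|² = 1 < 36 = 6², so this pole is inside the contour.
  |-2|² = 4 < 36 = 6², so this pole is inside the contour.

With P(z) = z^2 + 2 and Q(z) = z^2 + 2*z - I*z - 2*I, each pole is simple, so Res(f, z₀) = P(z₀)/Q'(z₀) with Q'(z) = 2*z + 2 - I.
  Res(f, I) = P(I)/Q'(I) = (1)/(2 + I) = 2/5 - I/5
  Res(f, -2) = P(-2)/Q'(-2) = (6)/(-2 - I) = -12/5 + 6*I/5

Sum of residues inside C: -2 + I
∮_C f(z) dz = 2πi · (-2 + I) = pi*(-2 - 4*I)

Final answer: pi*(-2 - 4*I)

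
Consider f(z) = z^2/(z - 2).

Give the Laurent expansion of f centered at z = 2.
Put w = z - (2), i.e. z = w + 2. The denominator is w, so it suffices to rewrite the numerator in powers of w.

P(z) = z^2
P(w + 2) = 4 + 4*w + w^2

Dividing each term by w:
  f = 4/w + 4 + w

Substituting back w = z - 2:
  f(z) = 4/(z - 2) + 4 + (z - 2)

The series is finite because the numerator is a polynomial; the negative powers form the principal part, and the coefficient of 1/(z - 2) gives Res(f, 2) = 4.

Final answer: 4/(z - 2) + 4 + (z - 2)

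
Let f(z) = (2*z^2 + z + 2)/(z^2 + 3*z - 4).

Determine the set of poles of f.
The singularities of f are the zeros of the denominator. Factoring,
  z^2 + 3*z - 4 = (z - 1)*(z + 4)
so the candidates are z = 1, z = -4.

Check the numerator P(z) = 2*z^2 + z + 2 at each one:
  P(1) = 5 ≠ 0, so z = 1 is a (simple) pole.
  P(-4) = 30 ≠ 0, so z = -4 is a (simple) pole.

Poles of f: {-4, 1}

Final answer: {-4, 1}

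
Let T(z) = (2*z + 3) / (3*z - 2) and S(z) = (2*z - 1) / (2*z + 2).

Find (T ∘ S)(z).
(T ∘ S)(z) = T(S(z)) = ((2)*S(z) + (3))/((3)*S(z) + (-2)). Multiply numerator and denominator by 2*z + 2:
  numerator:   (2)*(2*z - 1) + (3)*(2*z + 2) = 10*z + 4
  denominator: (3)*(2*z - 1) + (-2)*(2*z + 2) = 2*z - 7
(T ∘ S)(z) = (10*z + 4)/(2*z - 7)

Final answer: (10*z + 4)/(2*z - 7)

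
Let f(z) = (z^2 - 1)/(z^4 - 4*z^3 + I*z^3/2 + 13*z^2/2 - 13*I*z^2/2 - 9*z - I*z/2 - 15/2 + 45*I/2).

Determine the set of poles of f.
The singularities of f are the zeros of the denominator. Factoring,
  z^4 - 4*z^3 + I*z^3/2 + 13*z^2/2 - 13*I*z^2/2 - 9*z - I*z/2 - 15/2 + 45*I/2 = (z - 3 - I)*(z + 3*I)*(z - 2 - I)*(z + 1 - I/2)
so the candidates are z = 3 + I, z = -3*I, z = 2 + I, z = -1 + I/2.

Check the numerator P(z) = z^2 - 1 at each one:
  P(3 + I) = 7 + 6*I ≠ 0, so z = 3 + I is a (simple) pole.
  P(-3*I) = -10 ≠ 0, so z = -3*I is a (simple) pole.
  P(2 + I) = 2 + 4*I ≠ 0, so z = 2 + I is a (simple) pole.
  P(-1 + I/2) = -1/4 - I ≠ 0, so z = -1 + I/2 is a (simple) pole.

Poles of f: {-1 + I/2, -3*I, 2 + I, 3 + I}

Final answer: {-1 + I/2, -3*I, 2 + I, 3 + I}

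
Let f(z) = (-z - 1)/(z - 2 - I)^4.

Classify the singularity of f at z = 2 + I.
Write f(z) = g(z)/(z - 2 - I)^4 with g(z) = -z - 1.
g is entire and g(2 + I) = -3 - I ≠ 0, so no factor of (z - 2 - I) cancels: the Laurent expansion of f about z = 2 + I starts at the power -4, i.e. lim_{z→z₀} (z - z₀)^4 f(z) = -3 - I is finite and nonzero.
So z = 2 + I is a pole of order 4.

Final answer: pole of order 4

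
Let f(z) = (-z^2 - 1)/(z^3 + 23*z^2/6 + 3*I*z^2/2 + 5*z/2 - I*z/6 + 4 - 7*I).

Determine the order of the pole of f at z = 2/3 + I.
Factor the denominator:
  z^3 + 23*z^2/6 + 3*I*z^2/2 + 5*z/2 - I*z/6 + 4 - 7*I = (z - 2/3 - I)*(z + 3/2 + 3*I/2)*(z + 3 + I)

The numerator P(z) = -z^2 - 1 has P(2/3 + I) = -4/9 - 4*I/3 ≠ 0, so no factor of (z - 2/3 - I) cancels.
Near z = 2/3 + I we can therefore write f(z) = g(z)/(z - 2/3 - I) with g analytic at 2/3 + I and g(2/3 + I) ≠ 0 (g is the numerator divided by the remaining denominator factors).

Hence z = 2/3 + I is a pole of order 1.

Final answer: 1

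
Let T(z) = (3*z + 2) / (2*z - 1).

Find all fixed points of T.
{1 - sqrt(2), 1 + sqrt(2)}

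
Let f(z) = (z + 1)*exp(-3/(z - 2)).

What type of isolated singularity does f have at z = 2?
Let u = z - 2. Then
  e^(-3/u) = Σ_{k≥0} (-3)^k/(k!·u^k) = 1 - 3/u + 9/(2*u^2) - 9/(2*u^3) + ...
which has infinitely many negative powers of u, so exp(-3/(z - 2)) has an essential singularity at z = 2.
The extra factor z + 1 is a nonzero polynomial; if the product had at most a pole at z = 2, dividing by that polynomial would leave exp(-3/(z - 2)) with at most a pole too — contradiction. (Equivalently, the product's Laurent series still has infinitely many negative powers.)
So the singularity is essential.

Final answer: essential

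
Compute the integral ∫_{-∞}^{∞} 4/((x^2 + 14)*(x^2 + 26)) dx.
Let f(z) = 4/((z^2 + 14)*(z^2 + 26)). The denominator has no real zeros and deg Q - deg P = 4 ≥ 2, so the integral of f over the upper semicircle |z| = R tends to 0 as R → ∞. Closing the contour in the upper half-plane,
  ∫_{-∞}^{∞} f(x) dx = 2πi · Σ Res(f, z_k)  over the poles with Im z_k > 0.

Zeros of the denominator: z^2 + 26 = 0 gives z = ±sqrt(26)*I; z^2 + 14 = 0 gives z = ±sqrt(14)*I.
Upper half-plane: z = sqrt(14)*I, z = sqrt(26)*I (simple).

Each pole is a simple zero of Q(z) = z^4 + 40*z^2 + 364, so Res(f, z₀) = P(z₀)/Q'(z₀) with P(z) = 4, Q'(z) = 4*z^3 + 80*z:
  Res(f, sqrt(14)*I) = (4)/(24*sqrt(14)*I) = -sqrt(14)*I/84
  Res(f, sqrt(26)*I) = (4)/(-24*sqrt(26)*I) = sqrt(26)*I/156

Sum of residues: I*(-sqrt(14)/84 + sqrt(26)/156)
∫_{-∞}^{∞} f(x) dx = 2πi · (I*(-sqrt(14)/84 + sqrt(26)/156)) = pi*(-7*sqrt(26) + 13*sqrt(14))/546

Final answer: pi*(-7*sqrt(26) + 13*sqrt(14))/546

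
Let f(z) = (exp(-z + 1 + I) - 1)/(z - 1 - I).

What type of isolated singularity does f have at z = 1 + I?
removable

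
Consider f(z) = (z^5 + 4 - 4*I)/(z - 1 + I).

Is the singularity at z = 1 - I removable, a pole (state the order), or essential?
The numerator vanishes at z = 1 - I ((1 - I)^5 = -4 + 4*I), so it is divisible by z - 1 + I:
  z^5 + 4 - 4*I = (z - 1 + I)*(z^4 + z^3 - I*z^3 - 2*I*z^2 - 2*z - 2*I*z - 4)
Hence for z ≠ 1 - I, f(z) = z^4 + z^3 - I*z^3 - 2*I*z^2 - 2*z - 2*I*z - 4, a polynomial, and lim_{z→1 - I} f(z) = -20 is finite.
So the singularity is removable.

Final answer: removable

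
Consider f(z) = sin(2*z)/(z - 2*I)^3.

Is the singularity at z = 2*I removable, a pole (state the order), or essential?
Write f(z) = g(z)/(z - 2*I)^3 with g(z) = sin(2*z).
g is entire and g(2*I) = I*sinh(4) ≠ 0, so no factor of (z - 2*I) cancels: the Laurent expansion of f about z = 2*I starts at the power -3, i.e. lim_{z→z₀} (z - z₀)^3 f(z) = I*sinh(4) is finite and nonzero.
So z = 2*I is a pole of order 3.

Final answer: pole of order 3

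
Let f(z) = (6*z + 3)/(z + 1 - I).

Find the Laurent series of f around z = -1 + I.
Put w = z - (-1 + I), i.e. z = w - 1 + I. The denominator is w, so it suffices to rewrite the numerator in powers of w.

P(z) = 6*z + 3
P(w - 1 + I) = -3 + 6*I + 6*w

Dividing each term by w:
  f = (-3 + 6*I)/w + 6

Substituting back w = z + 1 - I:
  f(z) = (-3 + 6*I)/(z + 1 - I) + 6

The series is finite because the numerator is a polynomial; the negative powers form the principal part, and the coefficient of 1/(z + 1 - I) gives Res(f, -1 + I) = -3 + 6*I.

Final answer: (-3 + 6*I)/(z + 1 - I) + 6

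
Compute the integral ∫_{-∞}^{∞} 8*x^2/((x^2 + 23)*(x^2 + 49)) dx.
4*pi*(7 - sqrt(23))/13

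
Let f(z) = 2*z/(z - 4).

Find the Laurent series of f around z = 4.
Put w = z - (4), i.e. z = w + 4. The denominator is w, so it suffices to rewrite the numerator in powers of w.

P(z) = 2*z
P(w + 4) = 8 + 2*w

Dividing each term by w:
  f = 8/w + 2

Substituting back w = z - 4:
  f(z) = 8/(z - 4) + 2

The series is finite because the numerator is a polynomial; the negative powers form the principal part, and the coefficient of 1/(z - 4) gives Res(f, 4) = 8.

Final answer: 8/(z - 4) + 2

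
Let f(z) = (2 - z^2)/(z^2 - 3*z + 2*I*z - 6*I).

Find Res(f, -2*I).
Write f(z) = P(z)/Q(z) with P(z) = 2 - z^2 and Q(z) = z^2 - 3*z + 2*I*z - 6*I.
The denominator factors as Q(z) = (z + 2*I)*(z - 3), so z = -2*I is a simple zero of Q and P is analytic there; z = -2*I is therefore a simple pole and
  Res(f, z₀) = P(z₀)/Q'(z₀).

Q'(z) = 2*z - 3 + 2*I, so Q'(-2*I) = -3 - 2*I.
P(-2*I) = 6.

Res(f, -2*I) = (6)/(-3 - 2*I) = -18/13 + 12*I/13

Final answer: -18/13 + 12*I/13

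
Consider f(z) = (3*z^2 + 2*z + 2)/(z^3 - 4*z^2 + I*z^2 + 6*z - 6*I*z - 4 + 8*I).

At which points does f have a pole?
{-2*I, 2, 2 + I}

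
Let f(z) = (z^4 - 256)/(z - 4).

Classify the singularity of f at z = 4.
The numerator vanishes at z = 4 ((4)^4 = 256), so it is divisible by z - 4:
  z^4 - 256 = (z - 4)*(z^3 + 4*z^2 + 16*z + 64)
Hence for z ≠ 4, f(z) = z^3 + 4*z^2 + 16*z + 64, a polynomial, and lim_{z→4} f(z) = 256 is finite.
So the singularity is removable.

Final answer: removable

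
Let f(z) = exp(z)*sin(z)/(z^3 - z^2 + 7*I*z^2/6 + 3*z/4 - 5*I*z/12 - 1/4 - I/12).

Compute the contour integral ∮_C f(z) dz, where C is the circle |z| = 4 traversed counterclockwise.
By the residue theorem, ∮_C f(z) dz = 2πi · (sum of the residues of f at the poles inside |z| = 4).

The denominator factors as (z - 1/2 + 3*I/2)*(z - 1/2)*(z - I/3), so the singularities of f are simple poles at z = 1/2 - 3*I/2, z = 1/2, z = I/3.
  |1/2 - 3*I/2|² = 5/2 < 16 = 4², so this pole is inside the contour.
  |1/2|² = 1/4 < 16 = 4², so this pole is inside the contour.
  |I/3|² = 1/9 < 16 = 4², so this pole is inside the contour.

With P(z) = exp(z)*sin(z) and Q(z) = z^3 - z^2 + 7*I*z^2/6 + 3*z/4 - 5*I*z/12 - 1/4 - I/12, each pole is simple, so Res(f, z₀) = P(z₀)/Q'(z₀) with Q'(z) = 3*z^2 - 2*z + 7*I*z/3 + 3/4 - 5*I/12.
  Res(f, 1/2 - 3*I/2) = P(1/2 - 3*I/2)/Q'(1/2 - 3*I/2) = (exp(1/2 - 3*I/2)*sin(1/2 - 3*I/2))/(-11/4 - 3*I/4) = (-22/65 + 6*I/65)*exp(1/2 - 3*I/2)*sin(1/2 - 3*I/2)
  Res(f, 1/2) = P(1/2)/Q'(1/2) = (exp(1/2)*sin(1/2))/(1/2 + 3*I/4) = (8/13 - 12*I/13)*exp(1/2)*sin(1/2)
  Res(f, I/3) = P(I/3)/Q'(I/3) = (I*exp(I/3)*sinh(1/3))/(-13/36 - 13*I/12) = (-54/65 - 18*I/65)*exp(I/3)*sinh(1/3)

Sum of residues inside C: (8/13 - 12*I/13)*exp(1/2)*sin(1/2) + (-54/65 - 18*I/65)*exp(I/3)*sinh(1/3) + (-22/65 + 6*I/65)*exp(1/2 - 3*I/2)*sin(1/2 - 3*I/2)
∮_C f(z) dz = 2πi · ((8/13 - 12*I/13)*exp(1/2)*sin(1/2) + (-54/65 - 18*I/65)*exp(I/3)*sinh(1/3) + (-22/65 + 6*I/65)*exp(1/2 - 3*I/2)*sin(1/2 - 3*I/2)) = pi*(36/65 - 108*I/65)*exp(I/3)*sinh(1/3) + pi*(24/13 + 16*I/13)*exp(1/2)*sin(1/2) + pi*(-12/65 - 44*I/65)*exp(1/2 - 3*I/2)*sin(1/2 - 3*I/2)

Final answer: pi*(36/65 - 108*I/65)*exp(I/3)*sinh(1/3) + pi*(24/13 + 16*I/13)*exp(1/2)*sin(1/2) + pi*(-12/65 - 44*I/65)*exp(1/2 - 3*I/2)*sin(1/2 - 3*I/2)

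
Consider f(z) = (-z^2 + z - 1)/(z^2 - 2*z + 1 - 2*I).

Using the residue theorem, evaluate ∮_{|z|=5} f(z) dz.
-2*I*pi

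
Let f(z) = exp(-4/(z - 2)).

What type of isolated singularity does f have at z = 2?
Let u = z - 2. Then
  e^(-4/u) = Σ_{k≥0} (-4)^k/(k!·u^k) = 1 - 4/u + 8/u^2 - 32/(3*u^3) + ...
which has infinitely many negative powers of u, so exp(-4/(z - 2)) has an essential singularity at z = 2.
So the singularity is essential.

Final answer: essential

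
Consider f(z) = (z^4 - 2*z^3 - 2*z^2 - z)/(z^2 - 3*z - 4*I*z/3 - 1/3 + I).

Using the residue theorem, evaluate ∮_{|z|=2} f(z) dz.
pi*(-454/2295 - 86*I/765)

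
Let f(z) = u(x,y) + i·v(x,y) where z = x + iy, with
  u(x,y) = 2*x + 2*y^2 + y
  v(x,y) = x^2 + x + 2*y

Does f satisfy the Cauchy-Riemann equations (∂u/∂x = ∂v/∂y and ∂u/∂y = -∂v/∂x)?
∂u/∂x = 2
∂v/∂y = 2
∂u/∂y = 4*y + 1
∂v/∂x = 2*x + 1
∂u/∂y ≠ -∂v/∂x; the Cauchy-Riemann equations are not satisfied, so f is not analytic.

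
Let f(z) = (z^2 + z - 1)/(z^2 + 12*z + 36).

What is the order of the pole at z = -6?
2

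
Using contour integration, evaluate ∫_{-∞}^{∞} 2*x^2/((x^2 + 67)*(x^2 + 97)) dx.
Let f(z) = 2*z^2/((z^2 + 67)*(z^2 + 97)). The denominator has no real zeros and deg Q - deg P = 2 ≥ 2, so the integral of f over the upper semicircle |z| = R tends to 0 as R → ∞. Closing the contour in the upper half-plane,
  ∫_{-∞}^{∞} f(x) dx = 2πi · Σ Res(f, z_k)  over the poles with Im z_k > 0.

Zeros of the denominator: z^2 + 67 = 0 gives z = ±sqrt(67)*I; z^2 + 97 = 0 gives z = ±sqrt(97)*I.
Upper half-plane: z = sqrt(67)*I, z = sqrt(97)*I (simple).

Each pole is a simple zero of Q(z) = z^4 + 164*z^2 + 6499, so Res(f, z₀) = P(z₀)/Q'(z₀) with P(z) = 2*z^2, Q'(z) = 4*z^3 + 328*z:
  Res(f, sqrt(67)*I) = (-134)/(60*sqrt(67)*I) = sqrt(67)*I/30
  Res(f, sqrt(97)*I) = (-194)/(-60*sqrt(97)*I) = -sqrt(97)*I/30

Sum of residues: I*(-sqrt(97) + sqrt(67))/30
∫_{-∞}^{∞} f(x) dx = 2πi · (I*(-sqrt(97) + sqrt(67))/30) = pi*(-sqrt(67) + sqrt(97))/15

Final answer: pi*(-sqrt(67) + sqrt(97))/15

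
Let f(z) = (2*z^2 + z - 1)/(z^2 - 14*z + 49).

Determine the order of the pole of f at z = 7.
Factor the denominator:
  z^2 - 14*z + 49 = (z - 7)^2

The numerator P(z) = 2*z^2 + z - 1 has P(7) = 104 ≠ 0, so no factor of (z - 7) cancels.
Near z = 7 we can therefore write f(z) = g(z)/(z - 7)^2 with g analytic at 7 and g(7) ≠ 0 (g is just the numerator).

Hence z = 7 is a pole of order 2.

Final answer: 2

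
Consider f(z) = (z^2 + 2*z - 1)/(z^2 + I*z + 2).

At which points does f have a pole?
{-2*I, I}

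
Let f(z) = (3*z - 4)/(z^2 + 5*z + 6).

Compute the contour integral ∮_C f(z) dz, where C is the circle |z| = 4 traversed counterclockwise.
6*I*pi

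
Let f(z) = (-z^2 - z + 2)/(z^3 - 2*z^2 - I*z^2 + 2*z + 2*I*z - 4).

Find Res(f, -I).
Write f(z) = P(z)/Q(z) with P(z) = -z^2 - z + 2 and Q(z) = z^3 - 2*z^2 - I*z^2 + 2*z + 2*I*z - 4.
The denominator factors as Q(z) = (z + I)*(z - 2)*(z - 2*I), so z = -I is a simple zero of Q and P is analytic there; z = -I is therefore a simple pole and
  Res(f, z₀) = P(z₀)/Q'(z₀).

Q'(z) = 3*z^2 - 4*z - 2*I*z + 2 + 2*I, so Q'(-I) = -3 + 6*I.
P(-I) = 3 + I.

Res(f, -I) = (3 + I)/(-3 + 6*I) = -1/15 - 7*I/15

Final answer: -1/15 - 7*I/15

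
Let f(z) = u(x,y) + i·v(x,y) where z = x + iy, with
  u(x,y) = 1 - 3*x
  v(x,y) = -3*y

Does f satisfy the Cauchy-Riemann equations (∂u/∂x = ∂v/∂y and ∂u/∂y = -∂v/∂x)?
∂u/∂x = -3
∂v/∂y = -3
∂u/∂y = 0
∂v/∂x = 0
∂u/∂x = ∂v/∂y and ∂u/∂y = -∂v/∂x hold identically; f is analytic.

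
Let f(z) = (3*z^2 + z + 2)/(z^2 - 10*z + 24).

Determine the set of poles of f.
The singularities of f are the zeros of the denominator. Factoring,
  z^2 - 10*z + 24 = (z - 6)*(z - 4)
so the candidates are z = 6, z = 4.

Check the numerator P(z) = 3*z^2 + z + 2 at each one:
  P(6) = 116 ≠ 0, so z = 6 is a (simple) pole.
  P(4) = 54 ≠ 0, so z = 4 is a (simple) pole.

Poles of f: {4, 6}

Final answer: {4, 6}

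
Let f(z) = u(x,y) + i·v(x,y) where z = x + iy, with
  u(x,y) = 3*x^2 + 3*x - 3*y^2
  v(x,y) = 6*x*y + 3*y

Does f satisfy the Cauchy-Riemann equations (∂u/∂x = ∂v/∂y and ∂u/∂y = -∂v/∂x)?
∂u/∂x = 6*x + 3
∂v/∂y = 6*x + 3
∂u/∂y = -6*y
∂v/∂x = 6*y
∂u/∂x = ∂v/∂y and ∂u/∂y = -∂v/∂x hold identically; f is analytic.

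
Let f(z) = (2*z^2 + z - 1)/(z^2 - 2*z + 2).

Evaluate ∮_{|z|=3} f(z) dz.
By the residue theorem, ∮_C f(z) dz = 2πi · (sum of the residues of f at the poles inside |z| = 3).

The denominator factors as (z - 1 - I)*(z - 1 + I), so the singularities of f are simple poles at z = 1 + I, z = 1 - I.
  |1 + I|² = 2 < 9 = 3², so this pole is inside the contour.
  |1 - I|² = 2 < 9 = 3², so this pole is inside the contour.

With P(z) = 2*z^2 + z - 1 and Q(z) = z^2 - 2*z + 2, each pole is simple, so Res(f, z₀) = P(z₀)/Q'(z₀) with Q'(z) = 2*z - 2.
  Res(f, 1 + I) = P(1 + I)/Q'(1 + I) = (5*I)/(2*I) = 5/2
  Res(f, 1 - I) = P(1 - I)/Q'(1 - I) = (-5*I)/(-2*I) = 5/2

Sum of residues inside C: 5
∮_C f(z) dz = 2πi · (5) = 10*I*pi

Final answer: 10*I*pi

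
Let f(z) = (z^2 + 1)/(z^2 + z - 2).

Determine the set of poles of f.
{-2, 1}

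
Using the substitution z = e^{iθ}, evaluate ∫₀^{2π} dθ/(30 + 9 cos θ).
Let J = ∫₀^{2π} dθ/(30 + 9 cos θ).
Put z = e^{iθ}: then cos θ = (z + 1/z)/2, dθ = dz/(iz), and z runs once counterclockwise around |z| = 1:
  J = ∮_{|z|=1} 1/(30 + 9*(z + 1/z)/2) · dz/(iz) = (2/i) ∮_{|z|=1} dz/(9*z^2 + 60*z + 9).
The roots of 9*z^2 + 60*z + 9 are z = (-30 ± sqrt(30^2 - 9^2))/9, with sqrt(819) = 3*sqrt(91); their product is 1, so only z₊ = -10/3 + sqrt(91)/3 lies inside the unit circle (z₋ = -10/3 - sqrt(91)/3 lies outside).
z₊ is a simple zero of q(z) = 9*z^2 + 60*z + 9, so Res(1/q, z₊) = 1/q'(z₊) with q'(z) = 18*z + 60; and q'(z₊) = 9*(z₊ - z₋) = 6*sqrt(91).
Therefore J = (2/i) · 2πi · 1/(6*sqrt(91)) = 2*pi/(3*sqrt(91)) = 2*sqrt(91)*pi/273

Final answer: 2*sqrt(91)*pi/273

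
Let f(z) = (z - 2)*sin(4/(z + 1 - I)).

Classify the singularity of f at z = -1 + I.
Let u = z + 1 - I. Then
  sin(4/u) = Σ_{k≥0} (-1)^k (4)^(2k+1)/((2k+1)!·u^(2k+1)) = 4/u - 32/(3*u^3) + 128/(15*u^5) + ...
which has infinitely many negative powers of u, so sin(4/(z + 1 - I)) has an essential singularity at z = -1 + I.
The extra factor z - 2 is a nonzero polynomial; if the product had at most a pole at z = -1 + I, dividing by that polynomial would leave sin(4/(z + 1 - I)) with at most a pole too — contradiction. (Equivalently, the product's Laurent series still has infinitely many negative powers.)
So the singularity is essential.

Final answer: essential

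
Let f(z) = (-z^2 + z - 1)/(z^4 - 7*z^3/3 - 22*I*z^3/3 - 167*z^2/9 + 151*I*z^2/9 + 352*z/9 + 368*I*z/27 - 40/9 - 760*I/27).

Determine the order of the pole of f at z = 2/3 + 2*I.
2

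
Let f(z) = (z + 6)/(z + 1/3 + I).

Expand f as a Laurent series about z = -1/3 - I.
Put w = z - (-1/3 - I), i.e. z = w - 1/3 - I. The denominator is w, so it suffices to rewrite the numerator in powers of w.

P(z) = z + 6
P(w - 1/3 - I) = 17/3 - I + w

Dividing each term by w:
  f = (17/3 - I)/w + 1

Substituting back w = z + 1/3 + I:
  f(z) = (17/3 - I)/(z + 1/3 + I) + 1

The series is finite because the numerator is a polynomial; the negative powers form the principal part, and the coefficient of 1/(z + 1/3 + I) gives Res(f, -1/3 - I) = 17/3 - I.

Final answer: (17/3 - I)/(z + 1/3 + I) + 1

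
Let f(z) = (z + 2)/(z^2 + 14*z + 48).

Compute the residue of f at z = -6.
-2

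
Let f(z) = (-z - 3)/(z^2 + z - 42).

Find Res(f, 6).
Write f(z) = P(z)/Q(z) with P(z) = -z - 3 and Q(z) = z^2 + z - 42.
The denominator factors as Q(z) = (z + 7)*(z - 6), so z = 6 is a simple zero of Q and P is analytic there; z = 6 is therefore a simple pole and
  Res(f, z₀) = P(z₀)/Q'(z₀).

Q'(z) = 2*z + 1, so Q'(6) = 13.
P(6) = -9.

Res(f, 6) = (-9)/(13) = -9/13

Final answer: -9/13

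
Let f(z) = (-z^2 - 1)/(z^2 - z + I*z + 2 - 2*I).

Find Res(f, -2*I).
Write f(z) = P(z)/Q(z) with P(z) = -z^2 - 1 and Q(z) = z^2 - z + I*z + 2 - 2*I.
The denominator factors as Q(z) = (z + 2*I)*(z - 1 - I), so z = -2*I is a simple zero of Q and P is analytic there; z = -2*I is therefore a simple pole and
  Res(f, z₀) = P(z₀)/Q'(z₀).

Q'(z) = 2*z - 1 + I, so Q'(-2*I) = -1 - 3*I.
P(-2*I) = 3.

Res(f, -2*I) = (3)/(-1 - 3*I) = -3/10 + 9*I/10

Final answer: -3/10 + 9*I/10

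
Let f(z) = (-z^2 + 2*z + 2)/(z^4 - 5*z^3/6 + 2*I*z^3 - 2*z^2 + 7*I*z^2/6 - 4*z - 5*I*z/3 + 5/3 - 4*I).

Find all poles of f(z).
{-1 + I, -2/3 - I, 1 - I, 3/2 - I}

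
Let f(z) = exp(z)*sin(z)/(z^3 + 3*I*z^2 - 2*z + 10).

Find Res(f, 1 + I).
Write f(z) = P(z)/Q(z) with P(z) = exp(z)*sin(z) and Q(z) = z^3 + 3*I*z^2 - 2*z + 10.
The denominator factors as Q(z) = (z - 1 - I)*(z - 1 + 3*I)*(z + 2 + I), so z = 1 + I is a simple zero of Q and P is analytic there; z = 1 + I is therefore a simple pole and
  Res(f, z₀) = P(z₀)/Q'(z₀).

Q'(z) = 3*z^2 + 6*I*z - 2, so Q'(1 + I) = -8 + 12*I.
P(1 + I) = exp(1 + I)*sin(1 + I).

Res(f, 1 + I) = (exp(1 + I)*sin(1 + I))/(-8 + 12*I) = (-1/26 - 3*I/52)*exp(1 + I)*sin(1 + I)

Final answer: (-1/26 - 3*I/52)*exp(1 + I)*sin(1 + I)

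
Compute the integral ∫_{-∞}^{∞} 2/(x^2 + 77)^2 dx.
Let f(z) = 2/(z^2 + 77)^2. The denominator has no real zeros and deg Q - deg P = 4 ≥ 2, so the integral of f over the upper semicircle |z| = R tends to 0 as R → ∞. Closing the contour in the upper half-plane,
  ∫_{-∞}^{∞} f(x) dx = 2πi · Σ Res(f, z_k)  over the poles with Im z_k > 0.

Zeros of the denominator: z^2 + 77 = 0 gives z = ±sqrt(77)*I.
Upper half-plane: z = sqrt(77)*I (a pole of order 2).

Write f(z) = g(z)/(z - sqrt(77)*I)^2 with g(z) = 2/(z + sqrt(77)*I)^2. For a double pole, Res(f, z₀) = g'(z₀):
  g'(z) = -4/(z + sqrt(77)*I)^3
  Res(f, sqrt(77)*I) = g'(sqrt(77)*I) = -sqrt(77)*I/11858

∫_{-∞}^{∞} f(x) dx = 2πi · (-sqrt(77)*I/11858) = sqrt(77)*pi/5929

Final answer: sqrt(77)*pi/5929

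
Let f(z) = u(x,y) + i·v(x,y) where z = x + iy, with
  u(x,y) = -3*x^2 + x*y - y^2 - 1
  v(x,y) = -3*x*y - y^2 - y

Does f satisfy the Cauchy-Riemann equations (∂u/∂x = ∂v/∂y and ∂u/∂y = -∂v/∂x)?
∂u/∂x = -6*x + y
∂v/∂y = -3*x - 2*y - 1
∂u/∂y = x - 2*y
∂v/∂x = -3*y
∂u/∂x ≠ ∂v/∂y and ∂u/∂y ≠ -∂v/∂x; the Cauchy-Riemann equations are not satisfied, so f is not analytic.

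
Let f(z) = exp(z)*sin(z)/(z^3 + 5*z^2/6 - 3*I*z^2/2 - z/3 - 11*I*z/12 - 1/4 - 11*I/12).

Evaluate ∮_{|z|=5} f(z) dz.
By the residue theorem, ∮_C f(z) dz = 2πi · (sum of the residues of f at the poles inside |z| = 5).

The denominator factors as (z + 1/3 + I/2)*(z - 1/2 - I)*(z + 1 - I), so the singularities of f are simple poles at z = -1/3 - I/2, z = 1/2 + I, z = -1 + I.
  |-1/3 - I/2|² = 13/36 < 25 = 5², so this pole is inside the contour.
  |1/2 + I|² = 5/4 < 25 = 5², so this pole is inside the contour.
  |-1 + I|² = 2 < 25 = 5², so this pole is inside the contour.

With P(z) = exp(z)*sin(z) and Q(z) = z^3 + 5*z^2/6 - 3*I*z^2/2 - z/3 - 11*I*z/12 - 1/4 - 11*I/12, each pole is simple, so Res(f, z₀) = P(z₀)/Q'(z₀) with Q'(z) = 3*z^2 + 5*z/3 - 3*I*z - 1/3 - 11*I/12.
  Res(f, -1/3 - I/2) = P(-1/3 - I/2)/Q'(-1/3 - I/2) = (-exp(-1/3 - I/2)*sin(1/3 + I/2))/(-101/36 + I/4) = (1818/5141 + 162*I/5141)*exp(-1/3 - I/2)*sin(1/3 + I/2)
  Res(f, 1/2 + I) = P(1/2 + I)/Q'(1/2 + I) = (exp(1/2 + I)*sin(1/2 + I))/(5/4 + 9*I/4) = (10/53 - 18*I/53)*exp(1/2 + I)*sin(1/2 + I)
  Res(f, -1 + I) = P(-1 + I)/Q'(-1 + I) = (-exp(-1 + I)*sin(1 - I))/(1 - 9*I/4) = (-16/97 - 36*I/97)*exp(-1 + I)*sin(1 - I)

Sum of residues inside C: (-16/97 - 36*I/97)*exp(-1 + I)*sin(1 - I) + (1818/5141 + 162*I/5141)*exp(-1/3 - I/2)*sin(1/3 + I/2) + (10/53 - 18*I/53)*exp(1/2 + I)*sin(1/2 + I)
∮_C f(z) dz = 2πi · ((-16/97 - 36*I/97)*exp(-1 + I)*sin(1 - I) + (1818/5141 + 162*I/5141)*exp(-1/3 - I/2)*sin(1/3 + I/2) + (10/53 - 18*I/53)*exp(1/2 + I)*sin(1/2 + I)) = pi*(72/97 - 32*I/97)*exp(-1 + I)*sin(1 - I) + pi*(-324/5141 + 3636*I/5141)*exp(-1/3 - I/2)*sin(1/3 + I/2) + pi*(36/53 + 20*I/53)*exp(1/2 + I)*sin(1/2 + I)

Final answer: pi*(72/97 - 32*I/97)*exp(-1 + I)*sin(1 - I) + pi*(-324/5141 + 3636*I/5141)*exp(-1/3 - I/2)*sin(1/3 + I/2) + pi*(36/53 + 20*I/53)*exp(1/2 + I)*sin(1/2 + I)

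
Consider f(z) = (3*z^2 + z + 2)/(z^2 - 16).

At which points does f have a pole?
The singularities of f are the zeros of the denominator. Factoring,
  z^2 - 16 = (z - 4)*(z + 4)
so the candidates are z = 4, z = -4.

Check the numerator P(z) = 3*z^2 + z + 2 at each one:
  P(4) = 54 ≠ 0, so z = 4 is a (simple) pole.
  P(-4) = 46 ≠ 0, so z = -4 is a (simple) pole.

Poles of f: {-4, 4}

Final answer: {-4, 4}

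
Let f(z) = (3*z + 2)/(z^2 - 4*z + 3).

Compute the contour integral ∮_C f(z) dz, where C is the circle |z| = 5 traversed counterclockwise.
By the residue theorem, ∮_C f(z) dz = 2πi · (sum of the residues of f at the poles inside |z| = 5).

The denominator factors as (z - 3)*(z - 1), so the singularities of f are simple poles at z = 3, z = 1.
  |3|² = 9 < 25 = 5², so this pole is inside the contour.
  |1|² = 1 < 25 = 5², so this pole is inside the contour.

With P(z) = 3*z + 2 and Q(z) = z^2 - 4*z + 3, each pole is simple, so Res(f, z₀) = P(z₀)/Q'(z₀) with Q'(z) = 2*z - 4.
  Res(f, 3) = P(3)/Q'(3) = (11)/(2) = 11/2
  Res(f, 1) = P(1)/Q'(1) = (5)/(-2) = -5/2

Sum of residues inside C: 3
∮_C f(z) dz = 2πi · (3) = 6*I*pi

Final answer: 6*I*pi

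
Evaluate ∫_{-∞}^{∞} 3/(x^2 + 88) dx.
Let f(z) = 3/(z^2 + 88). The denominator has no real zeros and deg Q - deg P = 2 ≥ 2, so the integral of f over the upper semicircle |z| = R tends to 0 as R → ∞. Closing the contour in the upper half-plane,
  ∫_{-∞}^{∞} f(x) dx = 2πi · Σ Res(f, z_k)  over the poles with Im z_k > 0.

Zeros of the denominator: z^2 + 88 = 0 gives z = ±2*sqrt(22)*I.
Upper half-plane: z = 2*sqrt(22)*I (simple).

Each pole is a simple zero of Q(z) = z^2 + 88, so Res(f, z₀) = P(z₀)/Q'(z₀) with P(z) = 3, Q'(z) = 2*z:
  Res(f, 2*sqrt(22)*I) = (3)/(4*sqrt(22)*I) = -3*sqrt(22)*I/88

∫_{-∞}^{∞} f(x) dx = 2πi · (-3*sqrt(22)*I/88) = 3*sqrt(22)*pi/44

Final answer: 3*sqrt(22)*pi/44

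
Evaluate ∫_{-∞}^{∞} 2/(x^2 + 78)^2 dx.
sqrt(78)*pi/6084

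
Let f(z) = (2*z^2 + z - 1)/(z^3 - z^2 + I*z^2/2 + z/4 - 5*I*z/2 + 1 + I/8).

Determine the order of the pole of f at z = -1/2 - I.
Factor the denominator:
  z^3 - z^2 + I*z^2/2 + z/4 - 5*I*z/2 + 1 + I/8 = (z + 1/2 + I)*(z + I/2)*(z - 3/2 - I)

The numerator P(z) = 2*z^2 + z - 1 has P(-1/2 - I) = -3 + I ≠ 0, so no factor of (z + 1/2 + I) cancels.
Near z = -1/2 - I we can therefore write f(z) = g(z)/(z + 1/2 + I) with g analytic at -1/2 - I and g(-1/2 - I) ≠ 0 (g is the numerator divided by the remaining denominator factors).

Hence z = -1/2 - I is a pole of order 1.

Final answer: 1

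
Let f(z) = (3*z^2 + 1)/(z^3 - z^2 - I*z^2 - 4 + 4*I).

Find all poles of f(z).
The singularities of f are the zeros of the denominator. Factoring,
  z^3 - z^2 - I*z^2 - 4 + 4*I = (z + 1 + I)*(z - 2*I)*(z - 2)
so the candidates are z = -1 - I, z = 2*I, z = 2.

Check the numerator P(z) = 3*z^2 + 1 at each one:
  P(-1 - I) = 1 + 6*I ≠ 0, so z = -1 - I is a (simple) pole.
  P(2*I) = -11 ≠ 0, so z = 2*I is a (simple) pole.
  P(2) = 13 ≠ 0, so z = 2 is a (simple) pole.

Poles of f: {-1 - I, 2*I, 2}

Final answer: {-1 - I, 2*I, 2}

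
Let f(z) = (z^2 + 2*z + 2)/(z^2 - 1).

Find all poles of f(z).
The singularities of f are the zeros of the denominator. Factoring,
  z^2 - 1 = (z + 1)*(z - 1)
so the candidates are z = -1, z = 1.

Check the numerator P(z) = z^2 + 2*z + 2 at each one:
  P(-1) = 1 ≠ 0, so z = -1 is a (simple) pole.
  P(1) = 5 ≠ 0, so z = 1 is a (simple) pole.

Poles of f: {-1, 1}

Final answer: {-1, 1}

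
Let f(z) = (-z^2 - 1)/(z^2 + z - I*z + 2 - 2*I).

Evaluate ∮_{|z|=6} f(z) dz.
By the residue theorem, ∮_C f(z) dz = 2πi · (sum of the residues of f at the poles inside |z| = 6).

The denominator factors as (z - 2*I)*(z + 1 + I), so the singularities of f are simple poles at z = 2*I, z = -1 - I.
  |2*I|² = 4 < 36 = 6², so this pole is inside the contour.
  |-1 - I|² = 2 < 36 = 6², so this pole is inside the contour.

With P(z) = -z^2 - 1 and Q(z) = z^2 + z - I*z + 2 - 2*I, each pole is simple, so Res(f, z₀) = P(z₀)/Q'(z₀) with Q'(z) = 2*z + 1 - I.
  Res(f, 2*I) = P(2*I)/Q'(2*I) = (3)/(1 + 3*I) = 3/10 - 9*I/10
  Res(f, -1 - I) = P(-1 - I)/Q'(-1 - I) = (-1 - 2*I)/(-1 - 3*I) = 7/10 - I/10

Sum of residues inside C: 1 - I
∮_C f(z) dz = 2πi · (1 - I) = pi*(2 + 2*I)

Final answer: pi*(2 + 2*I)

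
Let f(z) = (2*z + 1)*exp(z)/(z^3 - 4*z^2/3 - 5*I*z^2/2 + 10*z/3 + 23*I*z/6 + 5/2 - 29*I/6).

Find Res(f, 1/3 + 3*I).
Write f(z) = P(z)/Q(z) with P(z) = (2*z + 1)*exp(z) and Q(z) = z^3 - 4*z^2/3 - 5*I*z^2/2 + 10*z/3 + 23*I*z/6 + 5/2 - 29*I/6.
The denominator factors as Q(z) = (z - 1/3 - 3*I)*(z - 1 + 3*I/2)*(z - I), so z = 1/3 + 3*I is a simple zero of Q and P is analytic there; z = 1/3 + 3*I is therefore a simple pole and
  Res(f, z₀) = P(z₀)/Q'(z₀).

Q'(z) = 3*z^2 - 8*z/3 - 5*I*z + 10/3 + 23*I/6, so Q'(1/3 + 3*I) = -83/9 + I/6.
P(1/3 + 3*I) = (5/3 + 6*I)*exp(1/3 + 3*I).

Res(f, 1/3 + 3*I) = ((5/3 + 6*I)*exp(1/3 + 3*I))/(-83/9 + I/6) = (-4656/27565 - 18018*I/27565)*exp(1/3 + 3*I)

Final answer: (-4656/27565 - 18018*I/27565)*exp(1/3 + 3*I)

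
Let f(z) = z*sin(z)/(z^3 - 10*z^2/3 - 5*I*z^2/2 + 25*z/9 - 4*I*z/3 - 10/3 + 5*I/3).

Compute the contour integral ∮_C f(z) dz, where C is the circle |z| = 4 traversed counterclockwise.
By the residue theorem, ∮_C f(z) dz = 2πi · (sum of the residues of f at the poles inside |z| = 4).

The denominator factors as (z - 2/3 - I/2)*(z - 3 - 3*I)*(z + 1/3 + I), so the singularities of f are simple poles at z = 2/3 + I/2, z = 3 + 3*I, z = -1/3 - I.
  |2/3 + I/2|² = 25/36 < 16 = 4², so this pole is inside the contour.
  |3 + 3*I|² = 18 > 16 = 4², so this pole is outside the contour.
  |-1/3 - I|² = 10/9 < 16 = 4², so this pole is inside the contour.

With P(z) = z*sin(z) and Q(z) = z^3 - 10*z^2/3 - 5*I*z^2/2 + 25*z/9 - 4*I*z/3 - 10/3 + 5*I/3, each pole is simple, so Res(f, z₀) = P(z₀)/Q'(z₀) with Q'(z) = 3*z^2 - 20*z/3 - 5*I*z + 25/9 - 4*I/3.
  Res(f, 2/3 + I/2) = P(2/3 + I/2)/Q'(2/3 + I/2) = ((2/3 + I/2)*sin(2/3 + I/2))/(17/12 - 6*I) = (-296/5473 + 678*I/5473)*sin(2/3 + I/2)
  Res(f, -1/3 - I) = P(-1/3 - I)/Q'(-1/3 - I) = ((1/3 + I)*sin(1/3 + I))/(-8/3 + 9*I) = (73/793 - 51*I/793)*sin(1/3 + I)

Sum of residues inside C: (-296/5473 + 678*I/5473)*sin(2/3 + I/2) + (73/793 - 51*I/793)*sin(1/3 + I)
∮_C f(z) dz = 2πi · ((-296/5473 + 678*I/5473)*sin(2/3 + I/2) + (73/793 - 51*I/793)*sin(1/3 + I)) = pi*(-1356/5473 - 592*I/5473)*sin(2/3 + I/2) + pi*(102/793 + 146*I/793)*sin(1/3 + I)

Final answer: pi*(-1356/5473 - 592*I/5473)*sin(2/3 + I/2) + pi*(102/793 + 146*I/793)*sin(1/3 + I)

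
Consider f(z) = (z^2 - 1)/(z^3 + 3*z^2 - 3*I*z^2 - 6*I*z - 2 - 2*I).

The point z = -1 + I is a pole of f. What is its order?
3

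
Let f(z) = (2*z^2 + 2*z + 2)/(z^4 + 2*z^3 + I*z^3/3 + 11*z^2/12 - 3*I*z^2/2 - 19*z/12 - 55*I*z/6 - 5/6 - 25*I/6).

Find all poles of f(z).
The singularities of f are the zeros of the denominator. Factoring,
  z^4 + 2*z^3 + I*z^3/3 + 11*z^2/12 - 3*I*z^2/2 - 19*z/12 - 55*I*z/6 - 5/6 - 25*I/6 = (z + 1 + 2*I)*(z - 3/2 - I)*(z + 1/2)*(z + 2 - 2*I/3)
so the candidates are z = -1 - 2*I, z = 3/2 + I, z = -1/2, z = -2 + 2*I/3.

Check the numerator P(z) = 2*z^2 + 2*z + 2 at each one:
  P(-1 - 2*I) = -6 + 4*I ≠ 0, so z = -1 - 2*I is a (simple) pole.
  P(3/2 + I) = 15/2 + 8*I ≠ 0, so z = 3/2 + I is a (simple) pole.
  P(-1/2) = 3/2 ≠ 0, so z = -1/2 is a (simple) pole.
  P(-2 + 2*I/3) = 46/9 - 4*I ≠ 0, so z = -2 + 2*I/3 is a (simple) pole.

Poles of f: {-2 + 2*I/3, -1 - 2*I, -1/2, 3/2 + I}

Final answer: {-2 + 2*I/3, -1 - 2*I, -1/2, 3/2 + I}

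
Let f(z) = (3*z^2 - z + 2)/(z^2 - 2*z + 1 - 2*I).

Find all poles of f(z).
The singularities of f are the zeros of the denominator. Factoring,
  z^2 - 2*z + 1 - 2*I = (z - 2 - I)*(z + I)
so the candidates are z = 2 + I, z = -I.

Check the numerator P(z) = 3*z^2 - z + 2 at each one:
  P(2 + I) = 9 + 11*I ≠ 0, so z = 2 + I is a (simple) pole.
  P(-I) = -1 + I ≠ 0, so z = -I is a (simple) pole.

Poles of f: {-I, 2 + I}

Final answer: {-I, 2 + I}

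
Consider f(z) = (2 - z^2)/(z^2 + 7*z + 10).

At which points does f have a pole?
The singularities of f are the zeros of the denominator. Factoring,
  z^2 + 7*z + 10 = (z + 5)*(z + 2)
so the candidates are z = -5, z = -2.

Check the numerator P(z) = 2 - z^2 at each one:
  P(-5) = -23 ≠ 0, so z = -5 is a (simple) pole.
  P(-2) = -2 ≠ 0, so z = -2 is a (simple) pole.

Poles of f: {-5, -2}

Final answer: {-5, -2}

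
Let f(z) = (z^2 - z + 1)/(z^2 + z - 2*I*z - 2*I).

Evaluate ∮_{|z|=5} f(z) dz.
By the residue theorem, ∮_C f(z) dz = 2πi · (sum of the residues of f at the poles inside |z| = 5).

The denominator factors as (z - 2*I)*(z + 1), so the singularities of f are simple poles at z = 2*I, z = -1.
  |2*I|² = 4 < 25 = 5², so this pole is inside the contour.
  |-1|² = 1 < 25 = 5², so this pole is inside the contour.

With P(z) = z^2 - z + 1 and Q(z) = z^2 + z - 2*I*z - 2*I, each pole is simple, so Res(f, z₀) = P(z₀)/Q'(z₀) with Q'(z) = 2*z + 1 - 2*I.
  Res(f, 2*I) = P(2*I)/Q'(2*I) = (-3 - 2*I)/(1 + 2*I) = -7/5 + 4*I/5
  Res(f, -1) = P(-1)/Q'(-1) = (3)/(-1 - 2*I) = -3/5 + 6*I/5

Sum of residues inside C: -2 + 2*I
∮_C f(z) dz = 2πi · (-2 + 2*I) = pi*(-4 - 4*I)

Final answer: pi*(-4 - 4*I)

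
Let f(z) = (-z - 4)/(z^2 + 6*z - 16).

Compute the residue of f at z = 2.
Write f(z) = P(z)/Q(z) with P(z) = -z - 4 and Q(z) = z^2 + 6*z - 16.
The denominator factors as Q(z) = (z - 2)*(z + 8), so z = 2 is a simple zero of Q and P is analytic there; z = 2 is therefore a simple pole and
  Res(f, z₀) = P(z₀)/Q'(z₀).

Q'(z) = 2*z + 6, so Q'(2) = 10.
P(2) = -6.

Res(f, 2) = (-6)/(10) = -3/5

Final answer: -3/5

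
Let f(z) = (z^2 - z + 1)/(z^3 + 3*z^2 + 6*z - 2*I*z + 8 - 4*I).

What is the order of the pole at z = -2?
Factor the denominator:
  z^3 + 3*z^2 + 6*z - 2*I*z + 8 - 4*I = (z + 2)*(z + 1 + 2*I)*(z - 2*I)

The numerator P(z) = z^2 - z + 1 has P(-2) = 7 ≠ 0, so no factor of (z + 2) cancels.
Near z = -2 we can therefore write f(z) = g(z)/(z + 2) with g analytic at -2 and g(-2) ≠ 0 (g is the numerator divided by the remaining denominator factors).

Hence z = -2 is a pole of order 1.

Final answer: 1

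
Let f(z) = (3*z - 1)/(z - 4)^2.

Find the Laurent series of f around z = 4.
Put w = z - (4), i.e. z = w + 4. The denominator is w^2, so it suffices to rewrite the numerator in powers of w.

P(z) = 3*z - 1
P(w + 4) = 11 + 3*w

Dividing each term by w^2:
  f = 11/w^2 + 3/w

Substituting back w = z - 4:
  f(z) = 11/(z - 4)^2 + 3/(z - 4)

The series is finite because the numerator is a polynomial; the negative powers form the principal part, and the coefficient of 1/(z - 4) gives Res(f, 4) = 3.

Final answer: 11/(z - 4)^2 + 3/(z - 4)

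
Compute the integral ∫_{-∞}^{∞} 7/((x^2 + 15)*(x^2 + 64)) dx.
Let f(z) = 7/((z^2 + 15)*(z^2 + 64)). The denominator has no real zeros and deg Q - deg P = 4 ≥ 2, so the integral of f over the upper semicircle |z| = R tends to 0 as R → ∞. Closing the contour in the upper half-plane,
  ∫_{-∞}^{∞} f(x) dx = 2πi · Σ Res(f, z_k)  over the poles with Im z_k > 0.

Zeros of the denominator: z^2 + 64 = 0 gives z = ±8*I; z^2 + 15 = 0 gives z = ±sqrt(15)*I.
Upper half-plane: z = 8*I, z = sqrt(15)*I (simple).

Each pole is a simple zero of Q(z) = z^4 + 79*z^2 + 960, so Res(f, z₀) = P(z₀)/Q'(z₀) with P(z) = 7, Q'(z) = 4*z^3 + 158*z:
  Res(f, 8*I) = (7)/(-784*I) = I/112
  Res(f, sqrt(15)*I) = (7)/(98*sqrt(15)*I) = -sqrt(15)*I/210

Sum of residues: I*(15 - 8*sqrt(15))/1680
∫_{-∞}^{∞} f(x) dx = 2πi · (I*(15 - 8*sqrt(15))/1680) = pi*(-15 + 8*sqrt(15))/840

Final answer: pi*(-15 + 8*sqrt(15))/840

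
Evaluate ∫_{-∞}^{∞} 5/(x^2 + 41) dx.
Let f(z) = 5/(z^2 + 41). The denominator has no real zeros and deg Q - deg P = 2 ≥ 2, so the integral of f over the upper semicircle |z| = R tends to 0 as R → ∞. Closing the contour in the upper half-plane,
  ∫_{-∞}^{∞} f(x) dx = 2πi · Σ Res(f, z_k)  over the poles with Im z_k > 0.

Zeros of the denominator: z^2 + 41 = 0 gives z = ±sqrt(41)*I.
Upper half-plane: z = sqrt(41)*I (simple).

Each pole is a simple zero of Q(z) = z^2 + 41, so Res(f, z₀) = P(z₀)/Q'(z₀) with P(z) = 5, Q'(z) = 2*z:
  Res(f, sqrt(41)*I) = (5)/(2*sqrt(41)*I) = -5*sqrt(41)*I/82

∫_{-∞}^{∞} f(x) dx = 2πi · (-5*sqrt(41)*I/82) = 5*sqrt(41)*pi/41

Final answer: 5*sqrt(41)*pi/41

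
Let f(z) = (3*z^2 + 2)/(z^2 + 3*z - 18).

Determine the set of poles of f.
The singularities of f are the zeros of the denominator. Factoring,
  z^2 + 3*z - 18 = (z - 3)*(z + 6)
so the candidates are z = 3, z = -6.

Check the numerator P(z) = 3*z^2 + 2 at each one:
  P(3) = 29 ≠ 0, so z = 3 is a (simple) pole.
  P(-6) = 110 ≠ 0, so z = -6 is a (simple) pole.

Poles of f: {-6, 3}

Final answer: {-6, 3}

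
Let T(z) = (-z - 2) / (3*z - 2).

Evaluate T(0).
Substitute z = 0:
  numerator:   -(0) - 2 = -2
  denominator: 3*(0) - 2 = -2
T(0) = (-2)/(-2) = 1

Final answer: 1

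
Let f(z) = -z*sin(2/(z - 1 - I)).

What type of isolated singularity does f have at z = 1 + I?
essential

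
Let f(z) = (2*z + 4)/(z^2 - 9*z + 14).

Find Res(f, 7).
Write f(z) = P(z)/Q(z) with P(z) = 2*z + 4 and Q(z) = z^2 - 9*z + 14.
The denominator factors as Q(z) = (z - 7)*(z - 2), so z = 7 is a simple zero of Q and P is analytic there; z = 7 is therefore a simple pole and
  Res(f, z₀) = P(z₀)/Q'(z₀).

Q'(z) = 2*z - 9, so Q'(7) = 5.
P(7) = 18.

Res(f, 7) = (18)/(5) = 18/5

Final answer: 18/5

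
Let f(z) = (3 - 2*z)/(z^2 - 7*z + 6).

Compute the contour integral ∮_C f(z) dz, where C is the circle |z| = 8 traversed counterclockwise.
-4*I*pi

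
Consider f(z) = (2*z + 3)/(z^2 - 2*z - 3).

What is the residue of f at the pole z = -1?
Write f(z) = P(z)/Q(z) with P(z) = 2*z + 3 and Q(z) = z^2 - 2*z - 3.
The denominator factors as Q(z) = (z - 3)*(z + 1), so z = -1 is a simple zero of Q and P is analytic there; z = -1 is therefore a simple pole and
  Res(f, z₀) = P(z₀)/Q'(z₀).

Q'(z) = 2*z - 2, so Q'(-1) = -4.
P(-1) = 1.

Res(f, -1) = (1)/(-4) = -1/4

Final answer: -1/4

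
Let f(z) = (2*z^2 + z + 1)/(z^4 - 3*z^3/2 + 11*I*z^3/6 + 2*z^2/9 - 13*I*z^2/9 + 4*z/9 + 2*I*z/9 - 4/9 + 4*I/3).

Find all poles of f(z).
The singularities of f are the zeros of the denominator. Factoring,
  z^4 - 3*z^3/2 + 11*I*z^3/6 + 2*z^2/9 - 13*I*z^2/9 + 4*z/9 + 2*I*z/9 - 4/9 + 4*I/3 = (z - 1/2 + 3*I/2)*(z - 2/3 - 2*I/3)*(z + 2/3)*(z - 1 + I)
so the candidates are z = 1/2 - 3*I/2, z = 2/3 + 2*I/3, z = -2/3, z = 1 - I.

Check the numerator P(z) = 2*z^2 + z + 1 at each one:
  P(1/2 - 3*I/2) = -5/2 - 9*I/2 ≠ 0, so z = 1/2 - 3*I/2 is a (simple) pole.
  P(2/3 + 2*I/3) = 5/3 + 22*I/9 ≠ 0, so z = 2/3 + 2*I/3 is a (simple) pole.
  P(-2/3) = 11/9 ≠ 0, so z = -2/3 is a (simple) pole.
  P(1 - I) = 2 - 5*I ≠ 0, so z = 1 - I is a (simple) pole.

Poles of f: {-2/3, 1/2 - 3*I/2, 2/3 + 2*I/3, 1 - I}

Final answer: {-2/3, 1/2 - 3*I/2, 2/3 + 2*I/3, 1 - I}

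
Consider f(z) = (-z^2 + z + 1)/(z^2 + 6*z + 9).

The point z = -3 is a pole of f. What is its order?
Factor the denominator:
  z^2 + 6*z + 9 = (z + 3)^2

The numerator P(z) = -z^2 + z + 1 has P(-3) = -11 ≠ 0, so no factor of (z + 3) cancels.
Near z = -3 we can therefore write f(z) = g(z)/(z + 3)^2 with g analytic at -3 and g(-3) ≠ 0 (g is just the numerator).

Hence z = -3 is a pole of order 2.

Final answer: 2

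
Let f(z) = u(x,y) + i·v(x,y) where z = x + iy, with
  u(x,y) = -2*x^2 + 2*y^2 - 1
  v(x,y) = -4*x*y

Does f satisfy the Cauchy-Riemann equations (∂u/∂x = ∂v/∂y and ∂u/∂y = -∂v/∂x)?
∂u/∂x = -4*x
∂v/∂y = -4*x
∂u/∂y = 4*y
∂v/∂x = -4*y
∂u/∂x = ∂v/∂y and ∂u/∂y = -∂v/∂x hold identically; f is analytic.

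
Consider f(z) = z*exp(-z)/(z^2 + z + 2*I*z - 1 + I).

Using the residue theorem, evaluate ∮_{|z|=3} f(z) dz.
By the residue theorem, ∮_C f(z) dz = 2πi · (sum of the residues of f at the poles inside |z| = 3).

The denominator factors as (z + I)*(z + 1 + I), so the singularities of f are simple poles at z = -I, z = -1 - I.
  |-I|² = 1 < 9 = 3², so this pole is inside the contour.
  |-1 - I|² = 2 < 9 = 3², so this pole is inside the contour.

With P(z) = z*exp(-z) and Q(z) = z^2 + z + 2*I*z - 1 + I, each pole is simple, so Res(f, z₀) = P(z₀)/Q'(z₀) with Q'(z) = 2*z + 1 + 2*I.
  Res(f, -I) = P(-I)/Q'(-I) = (-I*exp(I))/(1) = -I*exp(I)
  Res(f, -1 - I) = P(-1 - I)/Q'(-1 - I) = ((-1 - I)*exp(1 + I))/(-1) = (1 + I)*exp(1 + I)

Sum of residues inside C: -I*exp(I) + (1 + I)*exp(1 + I)
∮_C f(z) dz = 2πi · (-I*exp(I) + (1 + I)*exp(1 + I)) = pi*(-2 + 2*I)*exp(1 + I) + 2*pi*exp(I)

Final answer: pi*(-2 + 2*I)*exp(1 + I) + 2*pi*exp(I)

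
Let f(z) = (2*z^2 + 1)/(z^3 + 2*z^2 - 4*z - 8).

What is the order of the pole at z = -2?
2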